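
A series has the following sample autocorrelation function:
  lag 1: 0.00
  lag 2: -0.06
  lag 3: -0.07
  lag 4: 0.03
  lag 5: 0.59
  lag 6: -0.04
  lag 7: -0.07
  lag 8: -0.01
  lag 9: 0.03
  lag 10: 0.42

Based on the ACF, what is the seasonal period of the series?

5

The largest autocorrelation is r_5 = 0.59, with a weaker echo at lag 10 (0.42); the remaining lags stay at or below 0.03.
The dominant spike at lag 5 indicates a seasonal period of 5.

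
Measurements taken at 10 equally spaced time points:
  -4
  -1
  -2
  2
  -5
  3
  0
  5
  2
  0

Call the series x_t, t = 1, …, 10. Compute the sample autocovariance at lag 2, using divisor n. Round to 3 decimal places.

Mean x̄ = (-4 − 1 − 2 + 2 − 5 + 3 + 0 + 5 + 2 + 0)/10 = 0.0000
Σ_{t=1}^{8}(x_t−x̄)(x_{t+2}−x̄) = 37.0000
γ_2 = 37.0000 / 10 = 3.700

3.700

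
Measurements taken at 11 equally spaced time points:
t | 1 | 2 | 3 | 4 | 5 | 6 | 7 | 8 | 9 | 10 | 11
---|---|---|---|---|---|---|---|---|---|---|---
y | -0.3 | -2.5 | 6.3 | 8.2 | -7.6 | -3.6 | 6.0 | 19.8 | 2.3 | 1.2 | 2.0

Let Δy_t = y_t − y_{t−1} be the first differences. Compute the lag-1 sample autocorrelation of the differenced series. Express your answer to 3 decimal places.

-0.158

First differences Δy: -2.2, 8.8, 1.9, -15.8, 4.0, 9.6, 13.8, -17.5, -1.1, 0.8
Mean of differences = 0.2300
Numerator Σ(Δy_t−Δȳ)(Δy_{t+1}−Δȳ) = -149.0139
Denominator Σ(Δy_t−Δȳ)² = 941.7010
r_1(Δy) = -149.0139 / 941.7010 = -0.158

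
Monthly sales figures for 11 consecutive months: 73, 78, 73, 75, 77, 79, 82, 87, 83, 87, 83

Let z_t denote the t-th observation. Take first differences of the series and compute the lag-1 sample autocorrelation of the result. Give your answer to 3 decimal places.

First differences Δz: 5, -5, 2, 2, 2, 3, 5, -4, 4, -4
Mean of differences = 1.0000
Numerator Σ(Δz_t−Δz̄)(Δz_{t+1}−Δz̄) = -68.0000
Denominator Σ(Δz_t−Δz̄)² = 134.0000
r_1(Δz) = -68.0000 / 134.0000 = -0.507

-0.507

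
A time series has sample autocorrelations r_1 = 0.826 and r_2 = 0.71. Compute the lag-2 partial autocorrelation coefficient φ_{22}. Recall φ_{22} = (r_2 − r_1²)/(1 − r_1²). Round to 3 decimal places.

φ_{22} = (r_2 − r_1²) / (1 − r_1²)
r_1² = (0.826)² = 0.682276
Numerator = 0.71 − 0.6823 = 0.0277; denominator = 1 − 0.6823 = 0.3177
φ_{22} = 0.0277 / 0.3177 = 0.087

0.087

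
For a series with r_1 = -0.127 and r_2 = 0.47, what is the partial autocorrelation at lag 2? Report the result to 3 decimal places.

φ_{22} = (r_2 − r_1²) / (1 − r_1²)
r_1² = (-0.127)² = 0.016129
Numerator = 0.47 − 0.0161 = 0.4539; denominator = 1 − 0.0161 = 0.9839
φ_{22} = 0.4539 / 0.9839 = 0.461

0.461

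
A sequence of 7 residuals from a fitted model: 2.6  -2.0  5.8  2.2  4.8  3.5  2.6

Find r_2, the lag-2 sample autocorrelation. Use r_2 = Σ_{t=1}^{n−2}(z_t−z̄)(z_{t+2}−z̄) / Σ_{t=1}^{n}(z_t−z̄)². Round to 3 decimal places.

0.203

Mean z̄ = (2.6 − 2.0 + 5.8 + 2.2 + 4.8 + 3.5 + 2.6)/7 = 2.7857
Deviations from mean: -0.1857, -4.7857, 3.0143, -0.5857, 2.0143, 0.7143, -0.1857
Σ(z_t−z̄)(z_{t+2}−z̄) = (-0.5598) + (2.8031) + (6.0716) + (-0.4184) + (-0.3741) = 7.5224
Denominator Σ(z_t−z̄)² = 36.9686
r_2 = 7.5224 / 36.9686 = 0.203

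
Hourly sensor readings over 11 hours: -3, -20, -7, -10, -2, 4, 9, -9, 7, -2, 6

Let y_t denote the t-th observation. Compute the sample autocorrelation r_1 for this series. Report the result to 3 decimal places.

0.090

Mean ȳ = (-3 − 20 − 7 − 10 − 2 + 4 + 9 − 9 + 7 − 2 + 6)/11 = -2.4545
Numerator Σ_{t=1}^{10}(y_t−ȳ)(y_{t+1}−ȳ) = 68.3388
Denominator Σ(y_t−ȳ)² = 762.7273
r_1 = 68.3388 / 762.7273 = 0.090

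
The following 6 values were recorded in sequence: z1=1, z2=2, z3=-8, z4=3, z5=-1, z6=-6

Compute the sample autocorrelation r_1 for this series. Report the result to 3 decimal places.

-0.426

Mean z̄ = (1 + 2 − 8 + 3 − 1 − 6)/6 = -1.5000
Deviations from mean: 2.5000, 3.5000, -6.5000, 4.5000, 0.5000, -4.5000
Σ(z_t−z̄)(z_{t+1}−z̄) = (8.7500) + (-22.7500) + (-29.2500) + (2.2500) + (-2.2500) = -43.2500
Denominator Σ(z_t−z̄)² = 101.5000
r_1 = -43.2500 / 101.5000 = -0.426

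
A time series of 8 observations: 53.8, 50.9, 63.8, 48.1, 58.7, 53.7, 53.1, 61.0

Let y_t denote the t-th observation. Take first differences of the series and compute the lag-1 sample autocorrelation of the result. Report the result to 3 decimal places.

-0.756

First differences Δy: -2.9, 12.9, -15.7, 10.6, -5.0, -0.6, 7.9
Mean of differences = 1.0286
Numerator Σ(Δy_t−Δȳ)(Δy_{t+1}−Δȳ) = -464.4208
Denominator Σ(Δy_t−Δȳ)² = 614.0343
r_1(Δy) = -464.4208 / 614.0343 = -0.756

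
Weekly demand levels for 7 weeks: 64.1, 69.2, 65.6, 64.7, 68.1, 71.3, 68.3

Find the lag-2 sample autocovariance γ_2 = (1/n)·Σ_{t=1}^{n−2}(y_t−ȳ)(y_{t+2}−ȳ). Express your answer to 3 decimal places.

-1.480

Mean ȳ = (64.1 + 69.2 + 65.6 + 64.7 + 68.1 + 71.3 + 68.3)/7 = 67.3286
Σ_{t=1}^{5}(y_t−ȳ)(y_{t+2}−ȳ) = -10.3616
γ_2 = -10.3616 / 7 = -1.480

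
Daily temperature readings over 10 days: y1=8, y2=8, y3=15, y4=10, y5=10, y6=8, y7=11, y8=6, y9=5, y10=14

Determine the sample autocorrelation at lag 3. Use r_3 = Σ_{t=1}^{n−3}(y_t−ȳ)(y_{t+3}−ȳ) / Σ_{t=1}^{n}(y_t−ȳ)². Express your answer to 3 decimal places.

Mean ȳ = (8 + 8 + 15 + 10 + 10 + 8 + 11 + 6 + 5 + 14)/10 = 9.5000
Numerator Σ_{t=1}^{7}(y_t−ȳ)(y_{t+3}−ȳ) = 2.7500
Denominator Σ(y_t−ȳ)² = 92.5000
r_3 = 2.7500 / 92.5000 = 0.030

0.030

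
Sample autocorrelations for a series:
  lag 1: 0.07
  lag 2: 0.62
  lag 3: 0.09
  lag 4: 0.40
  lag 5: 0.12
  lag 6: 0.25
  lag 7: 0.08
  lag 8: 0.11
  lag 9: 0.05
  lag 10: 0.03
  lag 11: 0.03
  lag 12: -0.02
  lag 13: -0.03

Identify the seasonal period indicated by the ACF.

The largest autocorrelation is r_2 = 0.62, with weaker echoes at lags 4 (0.40) and 6 (0.25); the remaining lags stay at or below 0.12.
The dominant spike at lag 2 indicates a seasonal period of 2.

2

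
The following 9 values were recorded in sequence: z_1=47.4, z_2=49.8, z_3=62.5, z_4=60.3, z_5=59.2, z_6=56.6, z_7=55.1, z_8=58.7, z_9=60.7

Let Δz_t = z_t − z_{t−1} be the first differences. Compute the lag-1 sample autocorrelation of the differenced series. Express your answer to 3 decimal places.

First differences Δz: 2.4, 12.7, -2.2, -1.1, -2.6, -1.5, 3.6, 2.0
Mean of differences = 1.6625
Numerator Σ(Δz_t−Δz̄)(Δz_{t+1}−Δz̄) = -4.0402
Denominator Σ(Δz_t−Δz̄)² = 176.9588
r_1(Δz) = -4.0402 / 176.9588 = -0.023

-0.023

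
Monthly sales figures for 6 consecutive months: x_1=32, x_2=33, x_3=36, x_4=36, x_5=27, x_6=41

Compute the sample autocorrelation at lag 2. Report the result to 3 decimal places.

Mean x̄ = (32 + 33 + 36 + 36 + 27 + 41)/6 = 34.1667
Deviations from mean: -2.1667, -1.1667, 1.8333, 1.8333, -7.1667, 6.8333
Numerator Σ_{t=1}^{4}(x_t−x̄)(x_{t+2}−x̄) = -6.7222
Denominator Σ(x_t−x̄)² = 110.8333
r_2 = -6.7222 / 110.8333 = -0.061

-0.061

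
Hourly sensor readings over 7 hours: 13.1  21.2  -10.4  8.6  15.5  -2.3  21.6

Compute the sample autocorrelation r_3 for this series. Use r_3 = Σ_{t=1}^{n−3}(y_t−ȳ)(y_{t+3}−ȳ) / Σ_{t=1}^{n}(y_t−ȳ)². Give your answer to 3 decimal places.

Mean ȳ = (13.1 + 21.2 − 10.4 + 8.6 + 15.5 − 2.3 + 21.6)/7 = 9.6143
Deviations from mean: 3.4857, 11.5857, -20.0143, -1.0143, 5.8857, -11.9143, 11.9857
Numerator Σ_{t=1}^{4}(y_t−ȳ)(y_{t+3}−ȳ) = 290.9537
Denominator Σ(y_t−ȳ)² = 868.2286
r_3 = 290.9537 / 868.2286 = 0.335

0.335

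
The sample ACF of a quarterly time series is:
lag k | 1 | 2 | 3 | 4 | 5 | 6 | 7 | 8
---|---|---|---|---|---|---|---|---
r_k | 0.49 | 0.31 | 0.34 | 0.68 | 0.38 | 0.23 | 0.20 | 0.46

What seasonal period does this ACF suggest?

4

The largest autocorrelation is r_4 = 0.68; the remaining lags stay at or below 0.49. The elevated value at lag 1 (0.49), dropping to 0.31 at lag 2, reflects decaying short-term dependence rather than seasonality.
The dominant spike at lag 4 indicates a seasonal period of 4.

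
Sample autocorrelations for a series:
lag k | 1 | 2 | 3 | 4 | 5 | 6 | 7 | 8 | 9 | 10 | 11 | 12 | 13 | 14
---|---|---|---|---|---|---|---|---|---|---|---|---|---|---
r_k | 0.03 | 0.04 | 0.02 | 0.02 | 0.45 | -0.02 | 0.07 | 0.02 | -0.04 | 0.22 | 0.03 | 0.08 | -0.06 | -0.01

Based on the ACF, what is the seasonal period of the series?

The largest autocorrelation is r_5 = 0.45, with a weaker echo at lag 10 (0.22); the remaining lags stay at or below 0.08.
The dominant spike at lag 5 indicates a seasonal period of 5.

5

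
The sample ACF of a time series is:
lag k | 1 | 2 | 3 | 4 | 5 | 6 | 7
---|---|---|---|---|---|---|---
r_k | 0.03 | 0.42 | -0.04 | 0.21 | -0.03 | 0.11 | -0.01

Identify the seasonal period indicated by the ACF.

The largest autocorrelation is r_2 = 0.42, with a weaker echo at lag 4 (0.21); the remaining lags stay at or below 0.11.
The dominant spike at lag 2 indicates a seasonal period of 2.

2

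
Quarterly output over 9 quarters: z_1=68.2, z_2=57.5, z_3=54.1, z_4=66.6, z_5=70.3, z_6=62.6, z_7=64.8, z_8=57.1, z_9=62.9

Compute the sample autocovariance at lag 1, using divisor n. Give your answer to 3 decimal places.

-0.196

Mean z̄ = (68.2 + 57.5 + 54.1 + 66.6 + 70.3 + 62.6 + 64.8 + 57.1 + 62.9)/9 = 62.6778
Σ_{t=1}^{8}(z_t−z̄)(z_{t+1}−z̄) = -1.7616
γ_1 = -1.7616 / 9 = -0.196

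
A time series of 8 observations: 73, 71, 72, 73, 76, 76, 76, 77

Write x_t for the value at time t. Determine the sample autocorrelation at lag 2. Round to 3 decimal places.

0.243

Mean x̄ = (73 + 71 + 72 + 73 + 76 + 76 + 76 + 77)/8 = 74.2500
Deviations from mean: -1.2500, -3.2500, -2.2500, -1.2500, 1.7500, 1.7500, 1.7500, 2.7500
Numerator Σ_{t=1}^{6}(x_t−x̄)(x_{t+2}−x̄) = 8.6250
Denominator Σ(x_t−x̄)² = 35.5000
r_2 = 8.6250 / 35.5000 = 0.243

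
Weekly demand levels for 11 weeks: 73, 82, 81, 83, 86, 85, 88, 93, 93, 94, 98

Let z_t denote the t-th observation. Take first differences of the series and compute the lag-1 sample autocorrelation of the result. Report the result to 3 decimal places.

-0.334

First differences Δz: 9, -1, 2, 3, -1, 3, 5, 0, 1, 4
Mean of differences = 2.5000
Numerator Σ(Δz_t−Δz̄)(Δz_{t+1}−Δz̄) = -28.2500
Denominator Σ(Δz_t−Δz̄)² = 84.5000
r_1(Δz) = -28.2500 / 84.5000 = -0.334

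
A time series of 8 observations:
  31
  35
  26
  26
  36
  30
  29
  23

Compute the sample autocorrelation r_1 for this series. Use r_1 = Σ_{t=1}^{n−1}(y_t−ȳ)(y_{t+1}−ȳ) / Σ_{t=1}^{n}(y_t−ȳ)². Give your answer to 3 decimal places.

-0.107

Mean ȳ = (31 + 35 + 26 + 26 + 36 + 30 + 29 + 23)/8 = 29.5000
Deviations from mean: 1.5000, 5.5000, -3.5000, -3.5000, 6.5000, 0.5000, -0.5000, -6.5000
Σ(y_t−ȳ)(y_{t+1}−ȳ) = (8.2500) + (-19.2500) + (12.2500) + (-22.7500) + (3.2500) + (-0.2500) + (3.2500) = -15.2500
Denominator Σ(y_t−ȳ)² = 142.0000
r_1 = -15.2500 / 142.0000 = -0.107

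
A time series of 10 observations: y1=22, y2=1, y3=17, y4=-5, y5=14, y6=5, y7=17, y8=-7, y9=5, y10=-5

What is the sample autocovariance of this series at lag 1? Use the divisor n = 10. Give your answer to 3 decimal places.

-48.176

Mean ȳ = (22 + 1 + 17 − 5 + 14 + 5 + 17 − 7 + 5 − 5)/10 = 6.4000
Σ_{t=1}^{9}(y_t−ȳ)(y_{t+1}−ȳ) = -481.7600
γ_1 = -481.7600 / 10 = -48.176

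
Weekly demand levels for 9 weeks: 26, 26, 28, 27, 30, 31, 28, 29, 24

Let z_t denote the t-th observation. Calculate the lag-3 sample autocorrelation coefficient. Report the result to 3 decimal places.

-0.289

Mean z̄ = (26 + 26 + 28 + 27 + 30 + 31 + 28 + 29 + 24)/9 = 27.6667
Numerator Σ_{t=1}^{6}(z_t−z̄)(z_{t+3}−z̄) = -11.0000
Denominator Σ(z_t−z̄)² = 38.0000
r_3 = -11.0000 / 38.0000 = -0.289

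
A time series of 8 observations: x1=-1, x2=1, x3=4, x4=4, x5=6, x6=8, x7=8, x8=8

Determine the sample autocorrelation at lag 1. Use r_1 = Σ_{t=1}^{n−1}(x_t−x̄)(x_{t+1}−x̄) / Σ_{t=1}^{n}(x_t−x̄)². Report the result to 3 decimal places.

0.604

Mean x̄ = (-1 + 1 + 4 + 4 + 6 + 8 + 8 + 8)/8 = 4.7500
Deviations from mean: -5.7500, -3.7500, -0.7500, -0.7500, 1.2500, 3.2500, 3.2500, 3.2500
Σ(x_t−x̄)(x_{t+1}−x̄) = (21.5625) + (2.8125) + (0.5625) + (-0.9375) + (4.0625) + (10.5625) + (10.5625) = 49.1875
Denominator Σ(x_t−x̄)² = 81.5000
r_1 = 49.1875 / 81.5000 = 0.604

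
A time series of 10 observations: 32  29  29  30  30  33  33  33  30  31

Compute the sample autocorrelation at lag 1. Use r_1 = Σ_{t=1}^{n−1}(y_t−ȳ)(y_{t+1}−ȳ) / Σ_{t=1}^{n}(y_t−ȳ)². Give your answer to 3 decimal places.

Mean ȳ = (32 + 29 + 29 + 30 + 30 + 33 + 33 + 33 + 30 + 31)/10 = 31.0000
Numerator Σ_{t=1}^{9}(y_t−ȳ)(y_{t+1}−ȳ) = 9.0000
Denominator Σ(y_t−ȳ)² = 24.0000
r_1 = 9.0000 / 24.0000 = 0.375

0.375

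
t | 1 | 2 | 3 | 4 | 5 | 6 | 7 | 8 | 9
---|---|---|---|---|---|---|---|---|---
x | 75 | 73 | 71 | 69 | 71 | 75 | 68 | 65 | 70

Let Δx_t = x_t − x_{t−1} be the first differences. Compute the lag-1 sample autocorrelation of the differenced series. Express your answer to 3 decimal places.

First differences Δx: -2, -2, -2, 2, 4, -7, -3, 5
Mean of differences = -0.6250
Numerator Σ(Δx_t−Δx̄)(Δx_{t+1}−Δx̄) = -15.3906
Denominator Σ(Δx_t−Δx̄)² = 111.8750
r_1(Δx) = -15.3906 / 111.8750 = -0.138

-0.138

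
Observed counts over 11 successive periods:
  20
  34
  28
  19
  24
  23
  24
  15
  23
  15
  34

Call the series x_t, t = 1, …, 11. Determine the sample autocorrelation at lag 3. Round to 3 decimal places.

Mean x̄ = (20 + 34 + 28 + 19 + 24 + 23 + 24 + 15 + 23 + 15 + 34)/11 = 23.5455
Numerator Σ_{t=1}^{8}(x_t−x̄)(x_{t+3}−x̄) = -80.4380
Denominator Σ(x_t−x̄)² = 418.7273
r_3 = -80.4380 / 418.7273 = -0.192

-0.192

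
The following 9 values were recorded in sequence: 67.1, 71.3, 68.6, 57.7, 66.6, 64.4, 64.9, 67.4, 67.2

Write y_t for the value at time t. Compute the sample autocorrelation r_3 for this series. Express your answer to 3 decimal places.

Mean ȳ = (67.1 + 71.3 + 68.6 + 57.7 + 66.6 + 64.4 + 64.9 + 67.4 + 67.2)/9 = 66.1333
Σ(y_t−ȳ)(y_{t+3}−ȳ) = (-8.1522) + (2.4111) + (-4.2756) + (10.4011) + (0.5911) + (-1.8489) = -0.8733
Denominator Σ(y_t−ȳ)² = 112.3200
r_3 = -0.8733 / 112.3200 = -0.008

-0.008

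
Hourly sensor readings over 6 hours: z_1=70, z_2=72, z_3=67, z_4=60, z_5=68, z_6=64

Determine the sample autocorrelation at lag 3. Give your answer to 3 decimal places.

Mean z̄ = (70 + 72 + 67 + 60 + 68 + 64)/6 = 66.8333
Deviations from mean: 3.1667, 5.1667, 0.1667, -6.8333, 1.1667, -2.8333
Σ(z_t−z̄)(z_{t+3}−z̄) = (-21.6389) + (6.0278) + (-0.4722) = -16.0833
Denominator Σ(z_t−z̄)² = 92.8333
r_3 = -16.0833 / 92.8333 = -0.173

-0.173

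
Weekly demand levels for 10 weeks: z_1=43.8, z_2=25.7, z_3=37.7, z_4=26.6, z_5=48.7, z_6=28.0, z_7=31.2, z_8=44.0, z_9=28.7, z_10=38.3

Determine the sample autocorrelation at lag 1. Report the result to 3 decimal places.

Mean z̄ = (43.8 + 25.7 + 37.7 + 26.6 + 48.7 + 28.0 + 31.2 + 44.0 + 28.7 + 38.3)/10 = 35.2700
Numerator Σ_{t=1}^{9}(z_t−z̄)(z_{t+1}−z̄) = -423.2349
Denominator Σ(z_t−z̄)² = 623.7610
r_1 = -423.2349 / 623.7610 = -0.679

-0.679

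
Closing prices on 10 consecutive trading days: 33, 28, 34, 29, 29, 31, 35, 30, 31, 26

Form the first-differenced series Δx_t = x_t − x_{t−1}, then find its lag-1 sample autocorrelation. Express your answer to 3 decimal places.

-0.530

First differences Δx: -5, 6, -5, 0, 2, 4, -5, 1, -5
Mean of differences = -0.7778
Numerator Σ(Δx_t−Δx̄)(Δx_{t+1}−Δx̄) = -80.2716
Denominator Σ(Δx_t−Δx̄)² = 151.5556
r_1(Δx) = -80.2716 / 151.5556 = -0.530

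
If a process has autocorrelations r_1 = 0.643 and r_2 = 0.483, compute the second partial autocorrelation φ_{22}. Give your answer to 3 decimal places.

φ_{22} = (r_2 − r_1²) / (1 − r_1²)
r_1² = (0.643)² = 0.413449
Numerator = 0.483 − 0.4134 = 0.0696; denominator = 1 − 0.4134 = 0.5866
φ_{22} = 0.0696 / 0.5866 = 0.119

0.119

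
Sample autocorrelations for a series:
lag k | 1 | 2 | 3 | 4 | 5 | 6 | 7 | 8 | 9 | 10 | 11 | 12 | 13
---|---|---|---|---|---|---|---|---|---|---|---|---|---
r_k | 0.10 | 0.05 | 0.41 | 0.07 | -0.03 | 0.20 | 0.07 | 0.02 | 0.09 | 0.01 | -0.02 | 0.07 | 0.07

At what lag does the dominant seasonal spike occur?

3

The largest autocorrelation is r_3 = 0.41, with a weaker echo at lag 6 (0.20); the remaining lags stay at or below 0.10.
The dominant spike at lag 3 indicates a seasonal period of 3.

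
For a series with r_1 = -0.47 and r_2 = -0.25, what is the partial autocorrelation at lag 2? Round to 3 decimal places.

-0.604

φ_{22} = (r_2 − r_1²) / (1 − r_1²)
r_1² = (-0.47)² = 0.2209
Numerator = -0.25 − 0.2209 = -0.4709; denominator = 1 − 0.2209 = 0.7791
φ_{22} = -0.4709 / 0.7791 = -0.604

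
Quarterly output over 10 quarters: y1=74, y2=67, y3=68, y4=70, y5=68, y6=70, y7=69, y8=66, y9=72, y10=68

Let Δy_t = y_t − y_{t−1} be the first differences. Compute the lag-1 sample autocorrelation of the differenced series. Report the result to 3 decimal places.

First differences Δy: -7, 1, 2, -2, 2, -1, -3, 6, -4
Mean of differences = -0.6667
Numerator Σ(Δy_t−Δȳ)(Δy_{t+1}−Δȳ) = -51.1111
Denominator Σ(Δy_t−Δȳ)² = 120.0000
r_1(Δy) = -51.1111 / 120.0000 = -0.426

-0.426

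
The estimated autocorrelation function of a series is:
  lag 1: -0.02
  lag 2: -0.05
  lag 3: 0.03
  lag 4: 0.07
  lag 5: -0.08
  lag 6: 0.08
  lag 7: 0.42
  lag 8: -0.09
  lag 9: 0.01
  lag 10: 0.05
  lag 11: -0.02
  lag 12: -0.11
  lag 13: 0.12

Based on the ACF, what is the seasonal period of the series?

7

The largest autocorrelation is r_7 = 0.42; the remaining lags stay at or below 0.12.
The dominant spike at lag 7 indicates a seasonal period of 7.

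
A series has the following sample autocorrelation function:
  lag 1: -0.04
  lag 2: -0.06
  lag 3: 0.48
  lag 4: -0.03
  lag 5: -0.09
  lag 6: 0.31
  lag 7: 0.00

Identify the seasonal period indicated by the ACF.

The largest autocorrelation is r_3 = 0.48, with a weaker echo at lag 6 (0.31); the remaining lags stay at or below 0.00.
The dominant spike at lag 3 indicates a seasonal period of 3.

3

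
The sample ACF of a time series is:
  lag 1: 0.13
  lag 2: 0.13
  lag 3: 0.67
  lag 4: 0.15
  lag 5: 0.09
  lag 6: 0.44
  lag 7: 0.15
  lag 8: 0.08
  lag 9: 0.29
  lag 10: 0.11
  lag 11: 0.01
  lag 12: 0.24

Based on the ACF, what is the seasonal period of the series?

The largest autocorrelation is r_3 = 0.67, with weaker echoes at lags 6 (0.44), 9 (0.29) and 12 (0.24); the remaining lags stay at or below 0.15.
The dominant spike at lag 3 indicates a seasonal period of 3.

3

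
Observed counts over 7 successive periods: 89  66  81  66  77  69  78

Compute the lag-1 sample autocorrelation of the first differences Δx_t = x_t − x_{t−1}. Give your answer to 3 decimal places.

First differences Δx: -23, 15, -15, 11, -8, 9
Mean of differences = -1.8333
Numerator Σ(Δx_t−Δx̄)(Δx_{t+1}−Δx̄) = -892.8611
Denominator Σ(Δx_t−Δx̄)² = 1224.8333
r_1(Δx) = -892.8611 / 1224.8333 = -0.729

-0.729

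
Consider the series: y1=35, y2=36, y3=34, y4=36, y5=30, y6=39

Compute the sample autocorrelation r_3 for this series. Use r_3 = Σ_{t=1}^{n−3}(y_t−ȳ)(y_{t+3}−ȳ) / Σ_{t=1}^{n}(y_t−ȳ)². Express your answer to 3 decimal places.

-0.205

Mean ȳ = (35 + 36 + 34 + 36 + 30 + 39)/6 = 35.0000
Deviations from mean: 0.0000, 1.0000, -1.0000, 1.0000, -5.0000, 4.0000
Numerator Σ_{t=1}^{3}(y_t−ȳ)(y_{t+3}−ȳ) = -9.0000
Denominator Σ(y_t−ȳ)² = 44.0000
r_3 = -9.0000 / 44.0000 = -0.205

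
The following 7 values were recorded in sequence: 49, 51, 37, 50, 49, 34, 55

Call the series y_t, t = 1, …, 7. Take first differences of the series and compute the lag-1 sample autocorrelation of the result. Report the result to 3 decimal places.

-0.492

First differences Δy: 2, -14, 13, -1, -15, 21
Mean of differences = 1.0000
Numerator Σ(Δy_t−Δȳ)(Δy_{t+1}−Δȳ) = -507.0000
Denominator Σ(Δy_t−Δȳ)² = 1030.0000
r_1(Δy) = -507.0000 / 1030.0000 = -0.492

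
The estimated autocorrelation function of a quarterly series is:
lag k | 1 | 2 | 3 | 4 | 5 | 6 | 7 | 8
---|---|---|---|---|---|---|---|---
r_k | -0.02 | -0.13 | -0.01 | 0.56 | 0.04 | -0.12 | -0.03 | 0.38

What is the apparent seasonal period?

The largest autocorrelation is r_4 = 0.56, with a weaker echo at lag 8 (0.38); the remaining lags stay at or below 0.04.
The dominant spike at lag 4 indicates a seasonal period of 4.

4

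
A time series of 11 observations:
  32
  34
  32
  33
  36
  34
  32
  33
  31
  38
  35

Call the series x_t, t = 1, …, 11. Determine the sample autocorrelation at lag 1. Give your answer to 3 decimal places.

Mean x̄ = (32 + 34 + 32 + 33 + 36 + 34 + 32 + 33 + 31 + 38 + 35)/11 = 33.6364
Numerator Σ_{t=1}^{10}(x_t−x̄)(x_{t+1}−x̄) = -4.2231
Denominator Σ(x_t−x̄)² = 42.5455
r_1 = -4.2231 / 42.5455 = -0.099

-0.099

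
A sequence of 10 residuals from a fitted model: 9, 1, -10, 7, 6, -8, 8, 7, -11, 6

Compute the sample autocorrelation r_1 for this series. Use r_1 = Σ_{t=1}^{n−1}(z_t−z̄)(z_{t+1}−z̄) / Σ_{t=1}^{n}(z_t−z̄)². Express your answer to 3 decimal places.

Mean z̄ = (9 + 1 − 10 + 7 + 6 − 8 + 8 + 7 − 11 + 6)/10 = 1.5000
Numerator Σ_{t=1}^{9}(z_t−z̄)(z_{t+1}−z̄) = -230.2500
Denominator Σ(z_t−z̄)² = 578.5000
r_1 = -230.2500 / 578.5000 = -0.398

-0.398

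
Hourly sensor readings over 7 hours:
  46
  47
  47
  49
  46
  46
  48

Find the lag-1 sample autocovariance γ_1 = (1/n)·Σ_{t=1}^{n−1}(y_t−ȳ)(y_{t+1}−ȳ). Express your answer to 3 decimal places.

-0.286

Mean ȳ = (46 + 47 + 47 + 49 + 46 + 46 + 48)/7 = 47.0000
Deviations: -1.0000, 0.0000, 0.0000, 2.0000, -1.0000, -1.0000, 1.0000
Σ_{t=1}^{6}(y_t−ȳ)(y_{t+1}−ȳ) = -2.0000
γ_1 = -2.0000 / 7 = -0.286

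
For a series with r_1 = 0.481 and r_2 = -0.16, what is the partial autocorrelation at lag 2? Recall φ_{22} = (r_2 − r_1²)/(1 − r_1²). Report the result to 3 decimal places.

-0.509

φ_{22} = (r_2 − r_1²) / (1 − r_1²)
r_1² = (0.481)² = 0.231361
Numerator = -0.16 − 0.2314 = -0.3914; denominator = 1 − 0.2314 = 0.7686
φ_{22} = -0.3914 / 0.7686 = -0.509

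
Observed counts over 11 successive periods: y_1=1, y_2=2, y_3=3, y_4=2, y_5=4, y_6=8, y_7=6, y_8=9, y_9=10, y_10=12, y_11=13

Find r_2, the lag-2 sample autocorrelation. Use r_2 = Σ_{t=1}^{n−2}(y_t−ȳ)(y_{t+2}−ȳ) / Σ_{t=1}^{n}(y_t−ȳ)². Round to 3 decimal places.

Mean ȳ = (1 + 2 + 3 + 2 + 4 + 8 + 6 + 9 + 10 + 12 + 13)/11 = 6.3636
Numerator Σ_{t=1}^{9}(y_t−ȳ)(y_{t+2}−ȳ) = 80.7355
Denominator Σ(y_t−ȳ)² = 182.5455
r_2 = 80.7355 / 182.5455 = 0.442

0.442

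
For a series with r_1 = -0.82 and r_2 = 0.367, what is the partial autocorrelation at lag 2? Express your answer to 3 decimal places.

φ_{22} = (r_2 − r_1²) / (1 − r_1²)
r_1² = (-0.82)² = 0.6724
Numerator = 0.367 − 0.6724 = -0.3054; denominator = 1 − 0.6724 = 0.3276
φ_{22} = -0.3054 / 0.3276 = -0.932

-0.932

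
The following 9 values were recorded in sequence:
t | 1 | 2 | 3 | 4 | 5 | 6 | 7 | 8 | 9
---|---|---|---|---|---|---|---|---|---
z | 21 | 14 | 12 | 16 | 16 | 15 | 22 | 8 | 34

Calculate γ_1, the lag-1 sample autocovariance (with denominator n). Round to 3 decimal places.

Mean z̄ = (21 + 14 + 12 + 16 + 16 + 15 + 22 + 8 + 34)/9 = 17.5556
Σ_{t=1}^{8}(z_t−z̄)(z_{t+1}−z̄) = -188.4198
γ_1 = -188.4198 / 9 = -20.936

-20.936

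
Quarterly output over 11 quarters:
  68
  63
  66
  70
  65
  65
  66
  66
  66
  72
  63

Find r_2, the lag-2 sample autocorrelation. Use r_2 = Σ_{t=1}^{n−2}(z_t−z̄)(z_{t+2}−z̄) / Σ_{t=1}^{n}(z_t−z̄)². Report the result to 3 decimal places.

-0.228

Mean z̄ = (68 + 63 + 66 + 70 + 65 + 65 + 66 + 66 + 66 + 72 + 63)/11 = 66.3636
Numerator Σ_{t=1}^{9}(z_t−z̄)(z_{t+2}−z̄) = -16.9917
Denominator Σ(z_t−z̄)² = 74.5455
r_2 = -16.9917 / 74.5455 = -0.228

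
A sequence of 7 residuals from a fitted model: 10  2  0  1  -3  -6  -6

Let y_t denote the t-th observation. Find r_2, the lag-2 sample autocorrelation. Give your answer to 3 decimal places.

Mean ȳ = (10 + 2 + 0 + 1 − 3 − 6 − 6)/7 = -0.2857
Deviations from mean: 10.2857, 2.2857, 0.2857, 1.2857, -2.7143, -5.7143, -5.7143
Σ(y_t−ȳ)(y_{t+2}−ȳ) = (2.9388) + (2.9388) + (-0.7755) + (-7.3469) + (15.5102) = 13.2653
Denominator Σ(y_t−ȳ)² = 185.4286
r_2 = 13.2653 / 185.4286 = 0.072

0.072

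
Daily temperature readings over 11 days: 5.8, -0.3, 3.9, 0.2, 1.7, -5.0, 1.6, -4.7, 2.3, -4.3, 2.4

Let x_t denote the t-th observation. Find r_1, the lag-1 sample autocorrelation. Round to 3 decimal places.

Mean x̄ = (5.8 − 0.3 + 3.9 + 0.2 + 1.7 − 5.0 + 1.6 − 4.7 + 2.3 − 4.3 + 2.4)/11 = 0.3273
Numerator Σ_{t=1}^{10}(x_t−x̄)(x_{t+1}−x̄) = -55.4317
Denominator Σ(x_t−x̄)² = 129.8818
r_1 = -55.4317 / 129.8818 = -0.427

-0.427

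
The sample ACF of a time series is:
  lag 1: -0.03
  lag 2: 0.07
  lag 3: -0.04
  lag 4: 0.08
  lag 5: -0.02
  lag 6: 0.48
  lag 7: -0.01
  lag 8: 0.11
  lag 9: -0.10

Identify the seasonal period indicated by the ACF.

The largest autocorrelation is r_6 = 0.48; the remaining lags stay at or below 0.11.
The dominant spike at lag 6 indicates a seasonal period of 6.

6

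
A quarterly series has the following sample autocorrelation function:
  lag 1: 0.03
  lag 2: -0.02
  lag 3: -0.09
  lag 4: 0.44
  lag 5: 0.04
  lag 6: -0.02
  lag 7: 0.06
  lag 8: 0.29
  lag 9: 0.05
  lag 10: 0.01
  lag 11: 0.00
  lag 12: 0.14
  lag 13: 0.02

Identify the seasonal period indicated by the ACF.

The largest autocorrelation is r_4 = 0.44, with a weaker echo at lag 8 (0.29); the remaining lags stay at or below 0.14.
The dominant spike at lag 4 indicates a seasonal period of 4.

4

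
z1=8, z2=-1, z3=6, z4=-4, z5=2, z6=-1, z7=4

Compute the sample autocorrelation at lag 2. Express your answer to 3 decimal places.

Mean z̄ = (8 − 1 + 6 − 4 + 2 − 1 + 4)/7 = 2.0000
Deviations from mean: 6.0000, -3.0000, 4.0000, -6.0000, 0.0000, -3.0000, 2.0000
Numerator Σ_{t=1}^{5}(z_t−z̄)(z_{t+2}−z̄) = 60.0000
Denominator Σ(z_t−z̄)² = 110.0000
r_2 = 60.0000 / 110.0000 = 0.545

0.545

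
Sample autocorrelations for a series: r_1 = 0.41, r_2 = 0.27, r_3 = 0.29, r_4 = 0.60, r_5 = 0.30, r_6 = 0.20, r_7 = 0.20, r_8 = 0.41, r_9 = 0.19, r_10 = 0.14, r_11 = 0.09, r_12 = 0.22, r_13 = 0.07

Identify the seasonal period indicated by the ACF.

4

The largest autocorrelation is r_4 = 0.60; the remaining lags stay at or below 0.41. The elevated value at lag 1 (0.41), dropping to 0.27 at lag 2, reflects decaying short-term dependence rather than seasonality.
The dominant spike at lag 4 indicates a seasonal period of 4.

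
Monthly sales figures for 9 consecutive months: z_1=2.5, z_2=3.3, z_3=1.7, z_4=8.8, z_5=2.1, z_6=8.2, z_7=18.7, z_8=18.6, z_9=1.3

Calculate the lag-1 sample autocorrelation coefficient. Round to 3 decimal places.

0.235

Mean z̄ = (2.5 + 3.3 + 1.7 + 8.8 + 2.1 + 8.2 + 18.7 + 18.6 + 1.3)/9 = 7.2444
Numerator Σ_{t=1}^{8}(z_t−z̄)(z_{t+1}−z̄) = 92.5691
Denominator Σ(z_t−z̄)² = 394.1222
r_1 = 92.5691 / 394.1222 = 0.235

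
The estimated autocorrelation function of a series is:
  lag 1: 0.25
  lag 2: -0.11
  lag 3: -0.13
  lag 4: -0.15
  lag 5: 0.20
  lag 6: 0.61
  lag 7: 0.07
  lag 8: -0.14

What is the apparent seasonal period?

The largest autocorrelation is r_6 = 0.61; the remaining lags stay at or below 0.25.
The dominant spike at lag 6 indicates a seasonal period of 6.

6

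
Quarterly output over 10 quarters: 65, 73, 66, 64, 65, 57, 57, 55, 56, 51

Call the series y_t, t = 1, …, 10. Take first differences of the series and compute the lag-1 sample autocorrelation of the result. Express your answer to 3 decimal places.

-0.462

First differences Δy: 8, -7, -2, 1, -8, 0, -2, 1, -5
Mean of differences = -1.5556
Numerator Σ(Δy_t−Δȳ)(Δy_{t+1}−Δȳ) = -87.8642
Denominator Σ(Δy_t−Δȳ)² = 190.2222
r_1(Δy) = -87.8642 / 190.2222 = -0.462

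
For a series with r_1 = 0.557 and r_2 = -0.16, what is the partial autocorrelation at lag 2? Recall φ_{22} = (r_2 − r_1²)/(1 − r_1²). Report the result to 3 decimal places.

φ_{22} = (r_2 − r_1²) / (1 − r_1²)
r_1² = (0.557)² = 0.310249
Numerator = -0.16 − 0.3102 = -0.4702; denominator = 1 − 0.3102 = 0.6898
φ_{22} = -0.4702 / 0.6898 = -0.682

-0.682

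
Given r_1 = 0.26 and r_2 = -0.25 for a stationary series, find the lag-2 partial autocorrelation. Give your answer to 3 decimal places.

φ_{22} = (r_2 − r_1²) / (1 − r_1²)
r_1² = (0.26)² = 0.0676
Numerator = -0.25 − 0.0676 = -0.3176; denominator = 1 − 0.0676 = 0.9324
φ_{22} = -0.3176 / 0.9324 = -0.341

-0.341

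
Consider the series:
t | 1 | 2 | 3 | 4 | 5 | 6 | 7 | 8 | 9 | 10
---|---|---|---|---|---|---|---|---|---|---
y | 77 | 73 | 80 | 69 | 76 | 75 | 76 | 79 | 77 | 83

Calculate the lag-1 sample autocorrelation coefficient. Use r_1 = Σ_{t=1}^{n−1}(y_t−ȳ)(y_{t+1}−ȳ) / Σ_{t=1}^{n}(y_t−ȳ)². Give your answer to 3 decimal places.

-0.240

Mean ȳ = (77 + 73 + 80 + 69 + 76 + 75 + 76 + 79 + 77 + 83)/10 = 76.5000
Numerator Σ_{t=1}^{9}(y_t−ȳ)(y_{t+1}−ȳ) = -31.7500
Denominator Σ(y_t−ȳ)² = 132.5000
r_1 = -31.7500 / 132.5000 = -0.240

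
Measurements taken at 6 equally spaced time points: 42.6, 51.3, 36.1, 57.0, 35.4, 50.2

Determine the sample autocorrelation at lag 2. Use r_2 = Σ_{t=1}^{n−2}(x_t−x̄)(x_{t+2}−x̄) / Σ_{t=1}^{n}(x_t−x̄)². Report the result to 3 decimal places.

Mean x̄ = (42.6 + 51.3 + 36.1 + 57.0 + 35.4 + 50.2)/6 = 45.4333
Deviations from mean: -2.8333, 5.8667, -9.3333, 11.5667, -10.0333, 4.7667
Σ(x_t−x̄)(x_{t+2}−x̄) = (26.4444) + (67.8578) + (93.6444) + (55.1344) = 243.0811
Denominator Σ(x_t−x̄)² = 386.7333
r_2 = 243.0811 / 386.7333 = 0.629

0.629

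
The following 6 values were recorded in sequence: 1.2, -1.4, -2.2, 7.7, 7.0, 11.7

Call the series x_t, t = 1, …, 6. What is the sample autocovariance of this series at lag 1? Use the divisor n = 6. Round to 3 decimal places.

Mean x̄ = (1.2 − 1.4 − 2.2 + 7.7 + 7.0 + 11.7)/6 = 4.0000
Σ_{t=1}^{5}(x_t−x̄)(x_{t+1}−x̄) = 59.8600
γ_1 = 59.8600 / 6 = 9.977

9.977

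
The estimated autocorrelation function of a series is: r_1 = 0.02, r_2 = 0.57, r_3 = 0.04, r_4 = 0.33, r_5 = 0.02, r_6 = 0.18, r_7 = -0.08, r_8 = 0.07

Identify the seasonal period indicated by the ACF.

The largest autocorrelation is r_2 = 0.57, with weaker echoes at lags 4 (0.33) and 6 (0.18); the remaining lags stay at or below 0.07.
The dominant spike at lag 2 indicates a seasonal period of 2.

2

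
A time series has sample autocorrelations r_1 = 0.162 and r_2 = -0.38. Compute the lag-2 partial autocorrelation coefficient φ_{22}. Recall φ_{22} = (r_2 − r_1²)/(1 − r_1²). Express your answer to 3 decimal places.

φ_{22} = (r_2 − r_1²) / (1 − r_1²)
r_1² = (0.162)² = 0.026244
Numerator = -0.38 − 0.0262 = -0.4062; denominator = 1 − 0.0262 = 0.9738
φ_{22} = -0.4062 / 0.9738 = -0.417

-0.417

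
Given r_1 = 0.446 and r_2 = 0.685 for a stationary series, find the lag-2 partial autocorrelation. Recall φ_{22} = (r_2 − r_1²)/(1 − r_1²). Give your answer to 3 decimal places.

φ_{22} = (r_2 − r_1²) / (1 − r_1²)
r_1² = (0.446)² = 0.198916
Numerator = 0.685 − 0.1989 = 0.4861; denominator = 1 − 0.1989 = 0.8011
φ_{22} = 0.4861 / 0.8011 = 0.607

0.607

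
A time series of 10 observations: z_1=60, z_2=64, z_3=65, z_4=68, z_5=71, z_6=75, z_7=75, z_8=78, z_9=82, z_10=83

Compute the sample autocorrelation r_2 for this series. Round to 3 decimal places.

0.404

Mean z̄ = (60 + 64 + 65 + 68 + 71 + 75 + 75 + 78 + 82 + 83)/10 = 72.1000
Numerator Σ_{t=1}^{8}(z_t−z̄)(z_{t+2}−z̄) = 221.9800
Denominator Σ(z_t−z̄)² = 548.9000
r_2 = 221.9800 / 548.9000 = 0.404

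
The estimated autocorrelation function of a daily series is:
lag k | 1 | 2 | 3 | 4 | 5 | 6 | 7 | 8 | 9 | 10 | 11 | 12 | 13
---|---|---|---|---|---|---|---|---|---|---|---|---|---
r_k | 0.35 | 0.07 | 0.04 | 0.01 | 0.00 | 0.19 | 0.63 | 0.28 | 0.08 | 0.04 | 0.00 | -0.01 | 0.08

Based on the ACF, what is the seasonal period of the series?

The largest autocorrelation is r_7 = 0.63; the remaining lags stay at or below 0.35. The elevated value at lag 1 (0.35), dropping to 0.07 at lag 2, reflects decaying short-term dependence rather than seasonality.
The dominant spike at lag 7 indicates a seasonal period of 7.

7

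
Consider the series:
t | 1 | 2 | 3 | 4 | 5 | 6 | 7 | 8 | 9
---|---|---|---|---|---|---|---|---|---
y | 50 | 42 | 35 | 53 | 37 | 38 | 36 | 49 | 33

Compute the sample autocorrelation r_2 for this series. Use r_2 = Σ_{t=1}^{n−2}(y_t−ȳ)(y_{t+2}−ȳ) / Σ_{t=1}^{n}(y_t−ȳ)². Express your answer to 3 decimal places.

Mean ȳ = (50 + 42 + 35 + 53 + 37 + 38 + 36 + 49 + 33)/9 = 41.4444
Σ(y_t−ȳ)(y_{t+2}−ȳ) = (-55.1358) + (6.4198) + (28.6420) + (-39.8025) + (24.1975) + (-26.0247) + (45.9753) = -15.7284
Denominator Σ(y_t−ȳ)² = 438.2222
r_2 = -15.7284 / 438.2222 = -0.036

-0.036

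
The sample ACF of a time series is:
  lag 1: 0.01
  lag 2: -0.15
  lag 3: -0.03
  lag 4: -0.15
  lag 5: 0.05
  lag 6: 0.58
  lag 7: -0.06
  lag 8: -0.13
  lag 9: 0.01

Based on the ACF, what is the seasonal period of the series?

6

The largest autocorrelation is r_6 = 0.58; the remaining lags stay at or below 0.05.
The dominant spike at lag 6 indicates a seasonal period of 6.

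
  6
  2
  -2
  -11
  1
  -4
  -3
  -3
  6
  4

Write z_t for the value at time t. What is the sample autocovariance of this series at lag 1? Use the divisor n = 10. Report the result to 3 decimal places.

3.624

Mean z̄ = (6 + 2 − 2 − 11 + 1 − 4 − 3 − 3 + 6 + 4)/10 = -0.4000
Σ_{t=1}^{9}(z_t−z̄)(z_{t+1}−z̄) = 36.2400
γ_1 = 36.2400 / 10 = 3.624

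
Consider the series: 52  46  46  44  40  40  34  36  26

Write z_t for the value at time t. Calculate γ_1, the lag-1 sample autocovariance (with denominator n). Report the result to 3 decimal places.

23.237

Mean z̄ = (52 + 46 + 46 + 44 + 40 + 40 + 34 + 36 + 26)/9 = 40.4444
Σ_{t=1}^{8}(z_t−z̄)(z_{t+1}−z̄) = 209.1358
γ_1 = 209.1358 / 9 = 23.237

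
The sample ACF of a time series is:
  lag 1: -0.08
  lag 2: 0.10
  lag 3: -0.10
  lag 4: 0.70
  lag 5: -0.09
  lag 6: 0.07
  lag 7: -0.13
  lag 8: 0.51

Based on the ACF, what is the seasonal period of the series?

4

The largest autocorrelation is r_4 = 0.70, with a weaker echo at lag 8 (0.51); the remaining lags stay at or below 0.10.
The dominant spike at lag 4 indicates a seasonal period of 4.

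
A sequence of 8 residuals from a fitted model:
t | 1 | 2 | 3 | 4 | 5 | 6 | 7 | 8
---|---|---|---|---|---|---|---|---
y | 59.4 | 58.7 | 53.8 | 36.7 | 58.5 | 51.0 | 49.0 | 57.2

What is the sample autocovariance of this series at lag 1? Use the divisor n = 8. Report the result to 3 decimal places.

Mean ȳ = (59.4 + 58.7 + 53.8 + 36.7 + 58.5 + 51.0 + 49.0 + 57.2)/8 = 53.0375
Deviations: 6.3625, 5.6625, 0.7625, -16.3375, 5.4625, -2.0375, -4.0375, 4.1625
Σ_{t=1}^{7}(y_t−ȳ)(y_{t+1}−ȳ) = -81.0652
γ_1 = -81.0652 / 8 = -10.133

-10.133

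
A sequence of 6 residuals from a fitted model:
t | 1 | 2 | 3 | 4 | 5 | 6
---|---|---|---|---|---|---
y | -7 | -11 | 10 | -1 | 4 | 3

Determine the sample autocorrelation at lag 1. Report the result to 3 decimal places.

-0.117

Mean ȳ = (-7 − 11 + 10 − 1 + 4 + 3)/6 = -0.3333
Deviations from mean: -6.6667, -10.6667, 10.3333, -0.6667, 4.3333, 3.3333
Numerator Σ_{t=1}^{5}(y_t−ȳ)(y_{t+1}−ȳ) = -34.4444
Denominator Σ(y_t−ȳ)² = 295.3333
r_1 = -34.4444 / 295.3333 = -0.117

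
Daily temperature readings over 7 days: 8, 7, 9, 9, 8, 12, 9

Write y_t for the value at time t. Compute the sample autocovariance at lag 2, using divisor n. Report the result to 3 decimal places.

Mean ȳ = (8 + 7 + 9 + 9 + 8 + 12 + 9)/7 = 8.8571
Σ_{t=1}^{5}(y_t−ȳ)(y_{t+2}−ȳ) = -0.1837
γ_2 = -0.1837 / 7 = -0.026

-0.026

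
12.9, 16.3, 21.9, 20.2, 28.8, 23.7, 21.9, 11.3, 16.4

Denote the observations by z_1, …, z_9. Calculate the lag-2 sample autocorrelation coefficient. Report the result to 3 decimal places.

-0.033

Mean z̄ = (12.9 + 16.3 + 21.9 + 20.2 + 28.8 + 23.7 + 21.9 + 11.3 + 16.4)/9 = 19.2667
Σ(z_t−z̄)(z_{t+2}−z̄) = (-16.7656) + (-2.7689) + (25.1044) + (4.1378) + (25.1044) + (-35.3189) + (-7.5489) = -8.0556
Denominator Σ(z_t−z̄)² = 246.3000
r_2 = -8.0556 / 246.3000 = -0.033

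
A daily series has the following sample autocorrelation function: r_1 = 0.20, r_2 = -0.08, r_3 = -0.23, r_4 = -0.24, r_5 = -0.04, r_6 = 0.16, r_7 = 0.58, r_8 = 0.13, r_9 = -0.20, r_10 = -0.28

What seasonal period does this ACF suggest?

7

The largest autocorrelation is r_7 = 0.58; the remaining lags stay at or below 0.20.
The dominant spike at lag 7 indicates a seasonal period of 7.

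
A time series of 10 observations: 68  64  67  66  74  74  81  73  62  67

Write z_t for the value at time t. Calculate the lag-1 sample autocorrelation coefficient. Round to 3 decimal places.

Mean z̄ = (68 + 64 + 67 + 66 + 74 + 74 + 81 + 73 + 62 + 67)/10 = 69.6000
Numerator Σ_{t=1}^{9}(z_t−z̄)(z_{t+1}−z̄) = 119.2400
Denominator Σ(z_t−z̄)² = 298.4000
r_1 = 119.2400 / 298.4000 = 0.400

0.400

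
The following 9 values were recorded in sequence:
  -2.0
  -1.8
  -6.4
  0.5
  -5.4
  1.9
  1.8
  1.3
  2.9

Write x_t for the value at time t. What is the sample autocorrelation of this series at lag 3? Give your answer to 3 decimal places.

-0.094

Mean x̄ = (-2.0 − 1.8 − 6.4 + 0.5 − 5.4 + 1.9 + 1.8 + 1.3 + 2.9)/9 = -0.8000
Σ(x_t−x̄)(x_{t+3}−x̄) = (-1.5600) + (4.6000) + (-15.1200) + (3.3800) + (-9.6600) + (9.9900) = -8.3700
Denominator Σ(x_t−x̄)² = 88.8000
r_3 = -8.3700 / 88.8000 = -0.094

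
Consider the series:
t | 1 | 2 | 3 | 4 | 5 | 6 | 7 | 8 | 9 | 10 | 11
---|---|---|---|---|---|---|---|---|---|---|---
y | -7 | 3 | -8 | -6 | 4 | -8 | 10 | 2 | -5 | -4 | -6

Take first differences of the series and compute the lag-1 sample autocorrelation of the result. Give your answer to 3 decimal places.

First differences Δy: 10, -11, 2, 10, -12, 18, -8, -7, 1, -2
Mean of differences = 0.1000
Numerator Σ(Δy_t−Δȳ)(Δy_{t+1}−Δȳ) = -544.3100
Denominator Σ(Δy_t−Δȳ)² = 910.9000
r_1(Δy) = -544.3100 / 910.9000 = -0.598

-0.598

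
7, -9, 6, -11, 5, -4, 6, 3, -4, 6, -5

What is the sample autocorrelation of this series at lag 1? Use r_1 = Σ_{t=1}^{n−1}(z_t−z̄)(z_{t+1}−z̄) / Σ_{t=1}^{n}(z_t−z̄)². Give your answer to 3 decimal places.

-0.733

Mean z̄ = (7 − 9 + 6 − 11 + 5 − 4 + 6 + 3 − 4 + 6 − 5)/11 = 0.0000
Numerator Σ_{t=1}^{10}(z_t−z̄)(z_{t+1}−z̄) = -330.0000
Denominator Σ(z_t−z̄)² = 450.0000
r_1 = -330.0000 / 450.0000 = -0.733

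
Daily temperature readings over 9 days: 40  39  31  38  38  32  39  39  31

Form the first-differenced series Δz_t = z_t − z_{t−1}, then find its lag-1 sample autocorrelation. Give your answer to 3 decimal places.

First differences Δz: -1, -8, 7, 0, -6, 7, 0, -8
Mean of differences = -1.1250
Numerator Σ(Δz_t−Δz̄)(Δz_{t+1}−Δz̄) = -91.2656
Denominator Σ(Δz_t−Δz̄)² = 252.8750
r_1(Δz) = -91.2656 / 252.8750 = -0.361

-0.361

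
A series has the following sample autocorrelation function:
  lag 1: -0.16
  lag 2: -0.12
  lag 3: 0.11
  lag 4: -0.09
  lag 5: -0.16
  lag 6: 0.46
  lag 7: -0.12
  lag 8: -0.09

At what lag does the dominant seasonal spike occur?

6

The largest autocorrelation is r_6 = 0.46; the remaining lags stay at or below 0.11.
The dominant spike at lag 6 indicates a seasonal period of 6.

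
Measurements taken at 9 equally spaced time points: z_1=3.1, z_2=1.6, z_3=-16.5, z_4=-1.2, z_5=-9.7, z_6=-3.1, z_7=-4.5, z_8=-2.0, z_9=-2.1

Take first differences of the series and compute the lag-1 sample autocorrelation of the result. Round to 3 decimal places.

First differences Δz: -1.5, -18.1, 15.3, -8.5, 6.6, -1.4, 2.5, -0.1
Mean of differences = -0.6500
Numerator Σ(Δz_t−Δz̄)(Δz_{t+1}−Δz̄) = -451.6825
Denominator Σ(Δz_t−Δz̄)² = 684.6000
r_1(Δz) = -451.6825 / 684.6000 = -0.660

-0.660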